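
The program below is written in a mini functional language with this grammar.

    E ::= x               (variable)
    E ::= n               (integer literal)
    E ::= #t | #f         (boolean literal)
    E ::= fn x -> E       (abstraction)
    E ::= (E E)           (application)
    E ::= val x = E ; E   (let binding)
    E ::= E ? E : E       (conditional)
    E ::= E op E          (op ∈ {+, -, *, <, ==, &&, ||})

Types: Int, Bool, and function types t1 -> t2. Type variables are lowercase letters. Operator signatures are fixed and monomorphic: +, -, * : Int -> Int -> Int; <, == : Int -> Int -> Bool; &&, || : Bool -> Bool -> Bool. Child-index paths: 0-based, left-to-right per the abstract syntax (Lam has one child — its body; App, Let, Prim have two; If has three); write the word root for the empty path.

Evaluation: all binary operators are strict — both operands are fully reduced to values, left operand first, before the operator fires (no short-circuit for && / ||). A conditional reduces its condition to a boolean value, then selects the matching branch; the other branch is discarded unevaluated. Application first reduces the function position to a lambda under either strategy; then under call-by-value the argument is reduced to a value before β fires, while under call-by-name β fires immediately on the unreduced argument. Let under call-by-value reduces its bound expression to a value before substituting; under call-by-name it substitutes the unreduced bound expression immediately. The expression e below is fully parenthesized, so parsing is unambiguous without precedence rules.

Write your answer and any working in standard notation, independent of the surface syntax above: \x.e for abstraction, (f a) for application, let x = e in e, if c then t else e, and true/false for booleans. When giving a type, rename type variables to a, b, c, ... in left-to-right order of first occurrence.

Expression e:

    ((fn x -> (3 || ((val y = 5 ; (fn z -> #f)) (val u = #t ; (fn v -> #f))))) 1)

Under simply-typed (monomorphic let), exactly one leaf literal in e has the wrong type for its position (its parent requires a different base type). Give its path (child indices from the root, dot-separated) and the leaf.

Answer: 0.0.0 : 3

Derivation:
  unify Int ~ Bool
  FAIL: mismatch Int ~ Bool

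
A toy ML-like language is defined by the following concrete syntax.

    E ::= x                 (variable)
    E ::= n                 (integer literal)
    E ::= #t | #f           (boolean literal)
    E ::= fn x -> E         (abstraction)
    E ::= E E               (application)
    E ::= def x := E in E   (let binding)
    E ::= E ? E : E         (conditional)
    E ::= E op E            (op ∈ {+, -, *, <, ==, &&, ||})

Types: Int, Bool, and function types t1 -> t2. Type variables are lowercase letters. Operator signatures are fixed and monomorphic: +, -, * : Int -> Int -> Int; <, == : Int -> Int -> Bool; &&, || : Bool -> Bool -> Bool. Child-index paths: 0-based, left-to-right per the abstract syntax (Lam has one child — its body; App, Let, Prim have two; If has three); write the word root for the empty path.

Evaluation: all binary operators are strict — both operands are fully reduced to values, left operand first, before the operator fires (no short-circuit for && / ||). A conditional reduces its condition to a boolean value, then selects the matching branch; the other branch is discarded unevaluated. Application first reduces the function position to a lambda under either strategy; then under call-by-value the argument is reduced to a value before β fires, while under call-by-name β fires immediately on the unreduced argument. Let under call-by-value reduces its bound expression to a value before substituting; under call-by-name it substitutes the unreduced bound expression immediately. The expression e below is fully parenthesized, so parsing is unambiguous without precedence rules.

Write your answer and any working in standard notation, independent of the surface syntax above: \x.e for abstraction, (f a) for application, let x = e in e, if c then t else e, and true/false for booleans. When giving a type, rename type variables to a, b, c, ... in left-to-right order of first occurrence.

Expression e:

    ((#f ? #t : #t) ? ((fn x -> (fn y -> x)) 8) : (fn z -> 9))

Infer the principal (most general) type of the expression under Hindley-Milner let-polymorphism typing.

Answer: a -> Int

Trace:
  unify Bool ~ Bool
  unify Bool ~ Bool
  unify Bool ~ Bool
x : a
\y._ : b -> a
\x._ : a -> b -> a
  unify a -> b -> a ~ Int -> c
  unify a ~ Int
  unify b -> Int ~ c
_ _ : b -> Int
\z._ : d -> Int
  unify b -> Int ~ d -> Int
  unify b ~ d
  unify Int ~ Int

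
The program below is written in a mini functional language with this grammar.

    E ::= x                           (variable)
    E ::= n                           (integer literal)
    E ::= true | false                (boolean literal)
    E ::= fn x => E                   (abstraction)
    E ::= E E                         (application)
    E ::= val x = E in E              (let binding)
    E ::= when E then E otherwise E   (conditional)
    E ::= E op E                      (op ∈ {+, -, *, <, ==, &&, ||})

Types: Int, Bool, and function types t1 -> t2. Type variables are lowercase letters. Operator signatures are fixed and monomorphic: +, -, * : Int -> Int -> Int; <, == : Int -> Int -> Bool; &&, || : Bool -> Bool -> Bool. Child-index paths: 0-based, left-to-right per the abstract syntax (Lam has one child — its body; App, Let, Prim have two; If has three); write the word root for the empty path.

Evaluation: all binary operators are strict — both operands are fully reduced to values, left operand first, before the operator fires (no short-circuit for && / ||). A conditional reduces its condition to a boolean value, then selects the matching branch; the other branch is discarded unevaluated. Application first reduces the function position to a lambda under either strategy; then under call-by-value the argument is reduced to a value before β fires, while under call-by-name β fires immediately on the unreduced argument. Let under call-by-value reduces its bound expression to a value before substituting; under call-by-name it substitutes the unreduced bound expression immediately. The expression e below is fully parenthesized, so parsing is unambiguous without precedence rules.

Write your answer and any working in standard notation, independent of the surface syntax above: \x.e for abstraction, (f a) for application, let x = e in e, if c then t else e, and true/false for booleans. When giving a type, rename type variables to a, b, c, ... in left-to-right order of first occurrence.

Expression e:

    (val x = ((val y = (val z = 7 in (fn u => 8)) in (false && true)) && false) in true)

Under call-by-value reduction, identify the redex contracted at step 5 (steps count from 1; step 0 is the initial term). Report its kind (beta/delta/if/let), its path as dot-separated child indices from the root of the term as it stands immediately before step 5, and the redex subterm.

Trace:
step 0: (let x = ((let y = (let z = 7 in (\u.8)) in (false && true)) && false) in true)
step 1: [let@0.0.0] (let x = ((let y = (\u.8) in (false && true)) && false) in true)
step 2: [let@0.0] (let x = ((false && true) && false) in true)
step 3: [delta@0.0] (let x = (false && false) in true)
step 4: [delta@0] (let x = false in true)
step 5: [let@root] true

Answer: let at root : (let x = false in true)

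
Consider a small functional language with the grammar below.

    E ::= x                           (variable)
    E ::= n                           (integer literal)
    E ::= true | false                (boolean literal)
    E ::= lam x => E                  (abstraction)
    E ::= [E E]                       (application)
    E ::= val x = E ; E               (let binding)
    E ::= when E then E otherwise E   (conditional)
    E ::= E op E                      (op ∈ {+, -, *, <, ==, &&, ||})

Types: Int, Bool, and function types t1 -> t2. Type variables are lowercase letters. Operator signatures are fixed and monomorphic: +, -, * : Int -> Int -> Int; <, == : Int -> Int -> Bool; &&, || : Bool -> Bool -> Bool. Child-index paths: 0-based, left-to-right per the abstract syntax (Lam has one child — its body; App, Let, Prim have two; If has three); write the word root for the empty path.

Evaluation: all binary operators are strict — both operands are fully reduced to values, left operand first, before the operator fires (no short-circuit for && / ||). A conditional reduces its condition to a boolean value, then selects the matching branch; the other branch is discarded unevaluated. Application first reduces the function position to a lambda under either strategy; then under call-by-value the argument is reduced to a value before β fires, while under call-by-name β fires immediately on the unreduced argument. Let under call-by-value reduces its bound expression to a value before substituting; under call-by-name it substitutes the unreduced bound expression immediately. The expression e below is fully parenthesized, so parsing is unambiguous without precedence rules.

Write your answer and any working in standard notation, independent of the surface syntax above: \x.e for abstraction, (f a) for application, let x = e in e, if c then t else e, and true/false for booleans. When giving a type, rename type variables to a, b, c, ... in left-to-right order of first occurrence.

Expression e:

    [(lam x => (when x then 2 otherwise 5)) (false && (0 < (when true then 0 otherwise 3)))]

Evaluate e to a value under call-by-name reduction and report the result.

Answer: 5

Trace:
step 0: ((\x.(if x then 2 else 5)) (false && (0 < (if true then 0 else 3))))
step 1: [beta@root] (if (false && (0 < (if true then 0 else 3))) then 2 else 5)
step 2: [if@0.1.1] (if (false && (0 < 0)) then 2 else 5)
step 3: [delta@0.1] (if (false && false) then 2 else 5)
step 4: [delta@0] (if false then 2 else 5)
step 5: [if@root] 5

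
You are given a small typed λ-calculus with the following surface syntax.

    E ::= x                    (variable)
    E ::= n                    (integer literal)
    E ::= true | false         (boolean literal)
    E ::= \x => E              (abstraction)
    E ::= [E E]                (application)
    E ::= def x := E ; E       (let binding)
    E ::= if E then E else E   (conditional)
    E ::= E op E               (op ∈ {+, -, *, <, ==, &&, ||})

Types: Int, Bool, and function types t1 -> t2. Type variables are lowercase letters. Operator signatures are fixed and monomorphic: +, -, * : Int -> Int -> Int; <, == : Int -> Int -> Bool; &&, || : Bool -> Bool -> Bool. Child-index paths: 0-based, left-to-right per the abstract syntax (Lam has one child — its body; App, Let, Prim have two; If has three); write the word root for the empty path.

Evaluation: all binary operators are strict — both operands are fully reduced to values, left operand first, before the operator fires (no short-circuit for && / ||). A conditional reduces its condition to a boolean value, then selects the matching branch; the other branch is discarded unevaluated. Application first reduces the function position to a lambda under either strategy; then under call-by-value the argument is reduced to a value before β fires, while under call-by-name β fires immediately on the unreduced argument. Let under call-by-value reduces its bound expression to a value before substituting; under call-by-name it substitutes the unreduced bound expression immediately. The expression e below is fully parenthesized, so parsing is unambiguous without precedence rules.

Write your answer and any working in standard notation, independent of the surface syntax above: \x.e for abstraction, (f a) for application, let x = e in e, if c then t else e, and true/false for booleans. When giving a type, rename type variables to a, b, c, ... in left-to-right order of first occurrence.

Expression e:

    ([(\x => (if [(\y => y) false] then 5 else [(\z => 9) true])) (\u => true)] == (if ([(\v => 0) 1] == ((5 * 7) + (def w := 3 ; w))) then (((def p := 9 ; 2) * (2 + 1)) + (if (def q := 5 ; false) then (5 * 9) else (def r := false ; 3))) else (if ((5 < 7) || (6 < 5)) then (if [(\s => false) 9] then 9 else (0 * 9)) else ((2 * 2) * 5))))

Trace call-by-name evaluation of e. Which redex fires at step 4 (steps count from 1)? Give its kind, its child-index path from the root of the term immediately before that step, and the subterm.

Working:
step 0: (((\x.(if ((\y.y) false) then 5 else ((\z.9) true))) (\u.true)) == (if (((\v.0) 1) == ((5 * 7) + (let w = 3 in w))) then (((let p = 9 in 2) * (2 + 1)) + (if (let q = 5 in false) then (5 * 9) else (let r = false in 3))) else (if ((5 < 7) || (6 < 5)) then (if ((\s.false) 9) then 9 else (0 * 9)) else ((2 * 2) * 5))))
step 1: [beta@0] ((if ((\y.y) false) then 5 else ((\z.9) true)) == (if (((\v.0) 1) == ((5 * 7) + (let w = 3 in w))) then (((let p = 9 in 2) * (2 + 1)) + (if (let q = 5 in false) then (5 * 9) else (let r = false in 3))) else (if ((5 < 7) || (6 < 5)) then (if ((\s.false) 9) then 9 else (0 * 9)) else ((2 * 2) * 5))))
step 2: [beta@0.0] ((if false then 5 else ((\z.9) true)) == (if (((\v.0) 1) == ((5 * 7) + (let w = 3 in w))) then (((let p = 9 in 2) * (2 + 1)) + (if (let q = 5 in false) then (5 * 9) else (let r = false in 3))) else (if ((5 < 7) || (6 < 5)) then (if ((\s.false) 9) then 9 else (0 * 9)) else ((2 * 2) * 5))))
step 3: [if@0] (((\z.9) true) == (if (((\v.0) 1) == ((5 * 7) + (let w = 3 in w))) then (((let p = 9 in 2) * (2 + 1)) + (if (let q = 5 in false) then (5 * 9) else (let r = false in 3))) else (if ((5 < 7) || (6 < 5)) then (if ((\s.false) 9) then 9 else (0 * 9)) else ((2 * 2) * 5))))
step 4: [beta@0] (9 == (if (((\v.0) 1) == ((5 * 7) + (let w = 3 in w))) then (((let p = 9 in 2) * (2 + 1)) + (if (let q = 5 in false) then (5 * 9) else (let r = false in 3))) else (if ((5 < 7) || (6 < 5)) then (if ((\s.false) 9) then 9 else (0 * 9)) else ((2 * 2) * 5))))

Answer: beta at 0 : ((\z.9) true)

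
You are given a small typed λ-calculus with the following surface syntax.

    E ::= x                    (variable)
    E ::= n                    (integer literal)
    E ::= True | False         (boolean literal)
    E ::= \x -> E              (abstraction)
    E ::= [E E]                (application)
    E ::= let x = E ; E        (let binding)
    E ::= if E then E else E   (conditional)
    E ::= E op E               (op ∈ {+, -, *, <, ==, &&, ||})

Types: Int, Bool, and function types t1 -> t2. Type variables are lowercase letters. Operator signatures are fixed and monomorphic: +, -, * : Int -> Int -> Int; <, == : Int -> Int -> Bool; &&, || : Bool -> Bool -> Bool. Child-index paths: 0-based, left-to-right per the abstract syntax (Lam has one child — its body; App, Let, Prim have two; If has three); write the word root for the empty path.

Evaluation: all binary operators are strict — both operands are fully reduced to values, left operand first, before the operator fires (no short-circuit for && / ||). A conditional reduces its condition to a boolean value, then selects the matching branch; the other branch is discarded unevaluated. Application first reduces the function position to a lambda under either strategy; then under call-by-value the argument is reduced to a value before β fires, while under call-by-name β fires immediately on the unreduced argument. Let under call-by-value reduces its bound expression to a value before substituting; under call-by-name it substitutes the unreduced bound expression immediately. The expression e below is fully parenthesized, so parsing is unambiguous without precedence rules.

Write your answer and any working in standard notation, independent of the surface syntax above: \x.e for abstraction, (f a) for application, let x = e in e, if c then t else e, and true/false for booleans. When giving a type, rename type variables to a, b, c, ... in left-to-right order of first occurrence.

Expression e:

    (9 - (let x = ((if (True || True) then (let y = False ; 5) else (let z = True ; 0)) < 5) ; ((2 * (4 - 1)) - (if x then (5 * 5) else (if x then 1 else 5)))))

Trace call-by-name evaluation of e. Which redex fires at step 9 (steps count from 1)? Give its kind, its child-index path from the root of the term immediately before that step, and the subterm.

Trace:
step 0: (9 - (let x = ((if (true || true) then (let y = false in 5) else (let z = true in 0)) < 5) in ((2 * (4 - 1)) - (if x then (5 * 5) else (if x then 1 else 5)))))
step 1: [let@1] (9 - ((2 * (4 - 1)) - (if ((if (true || true) then (let y = false in 5) else (let z = true in 0)) < 5) then (5 * 5) else (if ((if (true || true) then (let y = false in 5) else (let z = true in 0)) < 5) then 1 else 5))))
step 2: [delta@1.0.1] (9 - ((2 * 3) - (if ((if (true || true) then (let y = false in 5) else (let z = true in 0)) < 5) then (5 * 5) else (if ((if (true || true) then (let y = false in 5) else (let z = true in 0)) < 5) then 1 else 5))))
step 3: [delta@1.0] (9 - (6 - (if ((if (true || true) then (let y = false in 5) else (let z = true in 0)) < 5) then (5 * 5) else (if ((if (true || true) then (let y = false in 5) else (let z = true in 0)) < 5) then 1 else 5))))
step 4: [delta@1.1.0.0.0] (9 - (6 - (if ((if true then (let y = false in 5) else (let z = true in 0)) < 5) then (5 * 5) else (if ((if (true || true) then (let y = false in 5) else (let z = true in 0)) < 5) then 1 else 5))))
step 5: [if@1.1.0.0] (9 - (6 - (if ((let y = false in 5) < 5) then (5 * 5) else (if ((if (true || true) then (let y = false in 5) else (let z = true in 0)) < 5) then 1 else 5))))
step 6: [let@1.1.0.0] (9 - (6 - (if (5 < 5) then (5 * 5) else (if ((if (true || true) then (let y = false in 5) else (let z = true in 0)) < 5) then 1 else 5))))
step 7: [delta@1.1.0] (9 - (6 - (if false then (5 * 5) else (if ((if (true || true) then (let y = false in 5) else (let z = true in 0)) < 5) then 1 else 5))))
step 8: [if@1.1] (9 - (6 - (if ((if (true || true) then (let y = false in 5) else (let z = true in 0)) < 5) then 1 else 5)))
step 9: [delta@1.1.0.0.0] (9 - (6 - (if ((if true then (let y = false in 5) else (let z = true in 0)) < 5) then 1 else 5)))

Answer: delta at 1.1.0.0.0 : (true || true)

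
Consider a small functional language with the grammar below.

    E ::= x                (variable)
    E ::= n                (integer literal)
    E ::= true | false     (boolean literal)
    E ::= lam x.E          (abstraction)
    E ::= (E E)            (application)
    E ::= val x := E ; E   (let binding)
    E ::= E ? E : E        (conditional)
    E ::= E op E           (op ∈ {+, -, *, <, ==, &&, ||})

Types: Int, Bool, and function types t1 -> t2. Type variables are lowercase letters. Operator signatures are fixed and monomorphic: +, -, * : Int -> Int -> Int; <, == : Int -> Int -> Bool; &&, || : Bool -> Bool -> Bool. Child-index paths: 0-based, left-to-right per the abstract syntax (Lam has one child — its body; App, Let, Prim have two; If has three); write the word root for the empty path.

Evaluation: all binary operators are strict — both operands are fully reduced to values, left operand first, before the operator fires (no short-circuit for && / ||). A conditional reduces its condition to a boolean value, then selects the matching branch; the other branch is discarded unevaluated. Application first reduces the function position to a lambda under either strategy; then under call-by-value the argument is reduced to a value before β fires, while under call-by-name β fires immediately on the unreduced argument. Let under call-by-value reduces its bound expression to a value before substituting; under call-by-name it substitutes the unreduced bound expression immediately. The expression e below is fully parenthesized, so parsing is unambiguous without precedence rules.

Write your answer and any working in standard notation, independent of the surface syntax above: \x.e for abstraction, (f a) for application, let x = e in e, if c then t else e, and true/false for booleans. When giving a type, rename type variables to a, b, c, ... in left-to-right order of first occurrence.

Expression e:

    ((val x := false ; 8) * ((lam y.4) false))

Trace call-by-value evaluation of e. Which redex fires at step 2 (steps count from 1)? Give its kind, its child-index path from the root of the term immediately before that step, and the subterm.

Derivation:
step 0: ((let x = false in 8) * ((\y.4) false))
step 1: [let@0] (8 * ((\y.4) false))
step 2: [beta@1] (8 * 4)

Answer: beta at 1 : ((\y.4) false)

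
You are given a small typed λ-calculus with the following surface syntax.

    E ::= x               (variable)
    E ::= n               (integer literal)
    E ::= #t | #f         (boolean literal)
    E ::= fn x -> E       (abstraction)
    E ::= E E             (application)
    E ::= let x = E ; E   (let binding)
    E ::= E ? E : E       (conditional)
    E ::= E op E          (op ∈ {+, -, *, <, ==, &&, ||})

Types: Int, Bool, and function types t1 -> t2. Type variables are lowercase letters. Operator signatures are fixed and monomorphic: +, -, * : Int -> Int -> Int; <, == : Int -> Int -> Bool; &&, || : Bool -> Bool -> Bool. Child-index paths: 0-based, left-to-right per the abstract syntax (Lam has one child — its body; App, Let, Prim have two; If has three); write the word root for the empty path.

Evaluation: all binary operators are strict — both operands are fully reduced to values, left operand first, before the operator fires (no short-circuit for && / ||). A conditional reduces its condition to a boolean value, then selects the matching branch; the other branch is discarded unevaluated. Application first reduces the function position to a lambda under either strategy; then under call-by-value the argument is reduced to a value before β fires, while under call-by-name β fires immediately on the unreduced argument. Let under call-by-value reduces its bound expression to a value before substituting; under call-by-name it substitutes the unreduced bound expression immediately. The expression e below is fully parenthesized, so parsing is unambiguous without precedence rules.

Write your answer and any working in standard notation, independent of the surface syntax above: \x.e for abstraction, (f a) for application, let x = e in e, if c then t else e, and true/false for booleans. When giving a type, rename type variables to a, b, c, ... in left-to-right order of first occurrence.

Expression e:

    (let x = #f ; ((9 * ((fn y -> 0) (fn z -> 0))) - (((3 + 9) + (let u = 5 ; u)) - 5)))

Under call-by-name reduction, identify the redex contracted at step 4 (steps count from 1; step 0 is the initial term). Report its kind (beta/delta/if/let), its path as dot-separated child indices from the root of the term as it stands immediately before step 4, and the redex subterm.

Trace:
step 0: (let x = false in ((9 * ((\y.0) (\z.0))) - (((3 + 9) + (let u = 5 in u)) - 5)))
step 1: [let@root] ((9 * ((\y.0) (\z.0))) - (((3 + 9) + (let u = 5 in u)) - 5))
step 2: [beta@0.1] ((9 * 0) - (((3 + 9) + (let u = 5 in u)) - 5))
step 3: [delta@0] (0 - (((3 + 9) + (let u = 5 in u)) - 5))
step 4: [delta@1.0.0] (0 - ((12 + (let u = 5 in u)) - 5))

Answer: delta at 1.0.0 : (3 + 9)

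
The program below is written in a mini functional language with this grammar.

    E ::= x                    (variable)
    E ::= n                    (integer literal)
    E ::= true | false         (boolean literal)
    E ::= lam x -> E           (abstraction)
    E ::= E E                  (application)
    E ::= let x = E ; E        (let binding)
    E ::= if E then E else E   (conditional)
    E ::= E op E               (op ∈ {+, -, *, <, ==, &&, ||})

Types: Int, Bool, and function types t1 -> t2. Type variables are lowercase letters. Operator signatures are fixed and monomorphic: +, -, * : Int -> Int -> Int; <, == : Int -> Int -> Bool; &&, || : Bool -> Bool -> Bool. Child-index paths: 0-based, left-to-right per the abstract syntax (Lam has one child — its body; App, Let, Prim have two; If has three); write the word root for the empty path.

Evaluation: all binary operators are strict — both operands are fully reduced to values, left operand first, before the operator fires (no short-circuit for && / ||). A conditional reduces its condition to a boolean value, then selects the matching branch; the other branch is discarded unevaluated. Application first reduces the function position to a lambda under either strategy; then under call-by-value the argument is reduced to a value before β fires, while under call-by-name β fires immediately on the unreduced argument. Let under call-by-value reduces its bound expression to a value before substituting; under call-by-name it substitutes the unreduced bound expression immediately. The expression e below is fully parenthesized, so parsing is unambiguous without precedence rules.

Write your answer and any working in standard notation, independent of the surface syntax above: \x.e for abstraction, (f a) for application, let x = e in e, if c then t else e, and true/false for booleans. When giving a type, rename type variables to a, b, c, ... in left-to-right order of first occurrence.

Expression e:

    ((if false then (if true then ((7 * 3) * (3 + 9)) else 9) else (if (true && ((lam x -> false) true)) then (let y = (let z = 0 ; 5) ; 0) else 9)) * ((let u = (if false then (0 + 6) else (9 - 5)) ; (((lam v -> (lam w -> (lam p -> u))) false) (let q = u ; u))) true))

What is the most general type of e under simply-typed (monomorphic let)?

Answer: Int

Trace:
  unify Bool ~ Bool
  unify Bool ~ Bool
  unify Int ~ Int
  unify Int ~ Int
  unify Int ~ Int
  unify Int ~ Int
  unify Int ~ Int
  unify Int ~ Int
  unify Int ~ Int
  unify Bool ~ Bool
\x._ : a -> Bool
  unify a -> Bool ~ Bool -> b
  unify a ~ Bool
  unify Bool ~ b
_ _ : Bool
  unify Bool ~ Bool
  unify Bool ~ Bool
let z : Int
let y : Int
  unify Int ~ Int
  unify Int ~ Int
  unify Int ~ Int
  unify Bool ~ Bool
  unify Int ~ Int
  unify Int ~ Int
  unify Int ~ Int
  unify Int ~ Int
  unify Int ~ Int
let u : Int
u : Int
\p._ : e -> Int
\w._ : d -> e -> Int
\v._ : c -> d -> e -> Int
  unify c -> d -> e -> Int ~ Bool -> f
  unify c ~ Bool
  unify d -> e -> Int ~ f
_ _ : d -> e -> Int
u : Int
let q : Int
u : Int
  unify d -> e -> Int ~ Int -> g
  unify d ~ Int
  unify e -> Int ~ g
_ _ : e -> Int
  unify e -> Int ~ Bool -> h
  unify e ~ Bool
  unify Int ~ h
_ _ : Int
  unify Int ~ Int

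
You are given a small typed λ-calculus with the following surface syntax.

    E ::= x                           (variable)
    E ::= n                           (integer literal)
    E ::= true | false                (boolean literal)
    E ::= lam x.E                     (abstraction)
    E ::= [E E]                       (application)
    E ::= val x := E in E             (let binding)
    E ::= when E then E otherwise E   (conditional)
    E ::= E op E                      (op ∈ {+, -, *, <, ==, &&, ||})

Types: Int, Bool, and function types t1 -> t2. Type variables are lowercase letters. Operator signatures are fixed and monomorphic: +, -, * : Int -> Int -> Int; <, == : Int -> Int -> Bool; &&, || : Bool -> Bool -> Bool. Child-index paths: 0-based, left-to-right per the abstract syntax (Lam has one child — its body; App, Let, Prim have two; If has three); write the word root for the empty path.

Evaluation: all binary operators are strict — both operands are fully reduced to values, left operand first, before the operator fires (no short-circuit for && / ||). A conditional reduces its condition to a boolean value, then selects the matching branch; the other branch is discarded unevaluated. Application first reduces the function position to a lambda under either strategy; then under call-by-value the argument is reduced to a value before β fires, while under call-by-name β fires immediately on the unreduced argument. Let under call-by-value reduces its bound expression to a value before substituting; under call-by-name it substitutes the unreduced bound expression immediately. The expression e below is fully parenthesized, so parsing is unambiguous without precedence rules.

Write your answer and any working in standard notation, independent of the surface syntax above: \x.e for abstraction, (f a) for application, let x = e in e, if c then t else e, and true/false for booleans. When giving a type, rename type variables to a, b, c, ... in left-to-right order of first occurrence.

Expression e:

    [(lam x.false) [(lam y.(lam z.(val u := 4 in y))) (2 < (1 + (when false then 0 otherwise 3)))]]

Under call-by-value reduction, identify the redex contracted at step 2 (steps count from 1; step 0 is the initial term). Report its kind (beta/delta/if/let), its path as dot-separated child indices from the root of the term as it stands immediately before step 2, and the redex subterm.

Answer: delta at 1.1.1 : (1 + 3)

Trace:
step 0: ((\x.false) ((\y.(\z.(let u = 4 in y))) (2 < (1 + (if false then 0 else 3)))))
step 1: [if@1.1.1.1] ((\x.false) ((\y.(\z.(let u = 4 in y))) (2 < (1 + 3))))
step 2: [delta@1.1.1] ((\x.false) ((\y.(\z.(let u = 4 in y))) (2 < 4)))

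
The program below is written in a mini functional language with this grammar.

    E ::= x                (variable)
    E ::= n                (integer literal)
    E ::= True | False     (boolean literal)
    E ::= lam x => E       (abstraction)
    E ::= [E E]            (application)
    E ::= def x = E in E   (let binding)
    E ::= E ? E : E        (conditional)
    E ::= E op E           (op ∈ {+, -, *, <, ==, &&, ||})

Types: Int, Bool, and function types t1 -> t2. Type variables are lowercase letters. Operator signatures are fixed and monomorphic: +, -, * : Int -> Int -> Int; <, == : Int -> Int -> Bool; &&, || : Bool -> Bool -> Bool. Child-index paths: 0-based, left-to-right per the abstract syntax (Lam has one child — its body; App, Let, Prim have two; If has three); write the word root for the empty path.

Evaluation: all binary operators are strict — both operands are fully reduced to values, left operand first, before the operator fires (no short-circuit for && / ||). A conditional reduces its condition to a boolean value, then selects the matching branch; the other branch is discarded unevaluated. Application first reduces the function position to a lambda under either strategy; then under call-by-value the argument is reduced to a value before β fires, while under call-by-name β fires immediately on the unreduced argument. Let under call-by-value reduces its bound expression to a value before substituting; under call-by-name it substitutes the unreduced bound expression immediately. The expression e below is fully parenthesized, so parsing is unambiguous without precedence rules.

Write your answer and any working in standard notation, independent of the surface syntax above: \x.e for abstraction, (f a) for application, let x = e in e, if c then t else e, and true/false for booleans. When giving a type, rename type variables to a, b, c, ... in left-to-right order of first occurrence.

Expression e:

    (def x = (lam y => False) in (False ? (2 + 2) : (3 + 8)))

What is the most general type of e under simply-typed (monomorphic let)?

Trace:
\y._ : a -> Bool
let x : a -> Bool
  unify Bool ~ Bool
  unify Int ~ Int
  unify Int ~ Int
  unify Int ~ Int
  unify Int ~ Int
  unify Int ~ Int

Answer: Int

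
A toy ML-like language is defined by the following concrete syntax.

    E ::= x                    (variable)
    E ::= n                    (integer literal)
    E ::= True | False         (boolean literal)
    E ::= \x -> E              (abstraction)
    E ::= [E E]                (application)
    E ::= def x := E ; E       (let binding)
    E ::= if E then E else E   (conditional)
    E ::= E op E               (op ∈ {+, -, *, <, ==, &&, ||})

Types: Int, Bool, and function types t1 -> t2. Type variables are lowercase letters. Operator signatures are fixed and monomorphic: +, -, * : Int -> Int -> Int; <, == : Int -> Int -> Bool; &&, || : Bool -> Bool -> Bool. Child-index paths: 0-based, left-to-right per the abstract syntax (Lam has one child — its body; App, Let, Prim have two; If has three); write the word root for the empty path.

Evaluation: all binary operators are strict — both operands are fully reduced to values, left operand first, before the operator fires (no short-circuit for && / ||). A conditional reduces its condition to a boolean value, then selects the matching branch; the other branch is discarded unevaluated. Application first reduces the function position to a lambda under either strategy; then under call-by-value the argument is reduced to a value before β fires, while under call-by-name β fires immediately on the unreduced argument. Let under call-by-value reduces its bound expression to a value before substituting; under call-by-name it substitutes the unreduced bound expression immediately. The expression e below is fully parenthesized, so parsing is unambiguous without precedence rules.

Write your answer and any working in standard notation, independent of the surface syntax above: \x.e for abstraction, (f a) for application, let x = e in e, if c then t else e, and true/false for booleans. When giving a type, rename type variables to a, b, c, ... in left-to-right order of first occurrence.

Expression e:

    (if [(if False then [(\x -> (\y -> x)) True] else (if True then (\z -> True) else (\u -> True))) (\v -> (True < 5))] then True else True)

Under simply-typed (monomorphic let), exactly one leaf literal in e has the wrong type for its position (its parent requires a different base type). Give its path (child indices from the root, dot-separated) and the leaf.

Answer: 0.1.0.0 : true

Derivation:
  unify Bool ~ Bool
x : a
\y._ : b -> a
\x._ : a -> b -> a
  unify a -> b -> a ~ Bool -> c
  unify a ~ Bool
  unify b -> Bool ~ c
_ _ : b -> Bool
  unify Bool ~ Bool
\z._ : d -> Bool
\u._ : e -> Bool
  unify d -> Bool ~ e -> Bool
  unify d ~ e
  unify Bool ~ Bool
  unify b -> Bool ~ e -> Bool
  unify b ~ e
  unify Bool ~ Bool
  unify Bool ~ Int
  FAIL: mismatch Bool ~ Int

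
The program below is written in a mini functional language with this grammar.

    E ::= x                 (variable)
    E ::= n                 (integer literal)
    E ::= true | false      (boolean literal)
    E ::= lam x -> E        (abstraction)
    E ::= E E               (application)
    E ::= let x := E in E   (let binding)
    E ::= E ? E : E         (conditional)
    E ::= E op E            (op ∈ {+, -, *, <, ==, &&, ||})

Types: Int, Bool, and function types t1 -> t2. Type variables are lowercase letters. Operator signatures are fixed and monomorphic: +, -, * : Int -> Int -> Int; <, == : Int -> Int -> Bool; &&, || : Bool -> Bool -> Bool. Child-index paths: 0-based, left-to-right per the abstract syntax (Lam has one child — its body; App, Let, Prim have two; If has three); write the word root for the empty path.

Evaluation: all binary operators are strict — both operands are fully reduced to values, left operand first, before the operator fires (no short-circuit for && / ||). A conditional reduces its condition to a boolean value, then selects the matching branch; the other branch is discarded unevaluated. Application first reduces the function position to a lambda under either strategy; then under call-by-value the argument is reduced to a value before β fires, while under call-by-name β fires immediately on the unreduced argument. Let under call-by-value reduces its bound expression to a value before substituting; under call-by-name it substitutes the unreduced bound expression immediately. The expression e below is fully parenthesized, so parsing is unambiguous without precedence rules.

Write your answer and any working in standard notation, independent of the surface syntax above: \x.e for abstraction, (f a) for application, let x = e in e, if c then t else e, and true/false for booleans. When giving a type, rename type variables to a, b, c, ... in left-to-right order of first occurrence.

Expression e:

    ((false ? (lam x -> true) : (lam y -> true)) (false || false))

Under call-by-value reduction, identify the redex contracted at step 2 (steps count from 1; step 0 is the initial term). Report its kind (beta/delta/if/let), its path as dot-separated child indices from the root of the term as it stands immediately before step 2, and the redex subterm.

Answer: delta at 1 : (false || false)

Derivation:
step 0: ((if false then (\x.true) else (\y.true)) (false || false))
step 1: [if@0] ((\y.true) (false || false))
step 2: [delta@1] ((\y.true) false)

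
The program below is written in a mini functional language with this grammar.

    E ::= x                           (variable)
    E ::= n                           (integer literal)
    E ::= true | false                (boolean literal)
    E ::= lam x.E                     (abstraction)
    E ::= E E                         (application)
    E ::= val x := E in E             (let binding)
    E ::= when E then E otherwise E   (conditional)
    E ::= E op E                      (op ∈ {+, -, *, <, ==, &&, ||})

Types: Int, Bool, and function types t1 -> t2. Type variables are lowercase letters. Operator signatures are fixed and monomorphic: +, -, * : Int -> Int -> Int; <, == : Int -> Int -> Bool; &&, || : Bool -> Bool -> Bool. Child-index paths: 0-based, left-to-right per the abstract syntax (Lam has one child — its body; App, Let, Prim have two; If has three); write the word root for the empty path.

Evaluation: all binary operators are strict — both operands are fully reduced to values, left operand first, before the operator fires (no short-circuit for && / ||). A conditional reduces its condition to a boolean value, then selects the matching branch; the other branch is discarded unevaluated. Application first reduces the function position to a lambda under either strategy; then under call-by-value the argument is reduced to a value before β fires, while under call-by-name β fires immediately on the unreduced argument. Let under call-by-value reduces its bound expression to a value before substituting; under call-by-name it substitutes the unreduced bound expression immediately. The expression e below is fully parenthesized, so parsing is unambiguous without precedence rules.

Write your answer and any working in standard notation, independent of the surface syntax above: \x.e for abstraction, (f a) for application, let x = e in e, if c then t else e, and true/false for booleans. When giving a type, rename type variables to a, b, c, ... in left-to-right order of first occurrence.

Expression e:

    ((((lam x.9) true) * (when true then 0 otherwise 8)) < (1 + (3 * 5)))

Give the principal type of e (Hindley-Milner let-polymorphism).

Answer: Bool

Working:
\x._ : a -> Int
  unify a -> Int ~ Bool -> b
  unify a ~ Bool
  unify Int ~ b
_ _ : Int
  unify Int ~ Int
  unify Bool ~ Bool
  unify Int ~ Int
  unify Int ~ Int
  unify Int ~ Int
  unify Int ~ Int
  unify Int ~ Int
  unify Int ~ Int
  unify Int ~ Int
  unify Int ~ Int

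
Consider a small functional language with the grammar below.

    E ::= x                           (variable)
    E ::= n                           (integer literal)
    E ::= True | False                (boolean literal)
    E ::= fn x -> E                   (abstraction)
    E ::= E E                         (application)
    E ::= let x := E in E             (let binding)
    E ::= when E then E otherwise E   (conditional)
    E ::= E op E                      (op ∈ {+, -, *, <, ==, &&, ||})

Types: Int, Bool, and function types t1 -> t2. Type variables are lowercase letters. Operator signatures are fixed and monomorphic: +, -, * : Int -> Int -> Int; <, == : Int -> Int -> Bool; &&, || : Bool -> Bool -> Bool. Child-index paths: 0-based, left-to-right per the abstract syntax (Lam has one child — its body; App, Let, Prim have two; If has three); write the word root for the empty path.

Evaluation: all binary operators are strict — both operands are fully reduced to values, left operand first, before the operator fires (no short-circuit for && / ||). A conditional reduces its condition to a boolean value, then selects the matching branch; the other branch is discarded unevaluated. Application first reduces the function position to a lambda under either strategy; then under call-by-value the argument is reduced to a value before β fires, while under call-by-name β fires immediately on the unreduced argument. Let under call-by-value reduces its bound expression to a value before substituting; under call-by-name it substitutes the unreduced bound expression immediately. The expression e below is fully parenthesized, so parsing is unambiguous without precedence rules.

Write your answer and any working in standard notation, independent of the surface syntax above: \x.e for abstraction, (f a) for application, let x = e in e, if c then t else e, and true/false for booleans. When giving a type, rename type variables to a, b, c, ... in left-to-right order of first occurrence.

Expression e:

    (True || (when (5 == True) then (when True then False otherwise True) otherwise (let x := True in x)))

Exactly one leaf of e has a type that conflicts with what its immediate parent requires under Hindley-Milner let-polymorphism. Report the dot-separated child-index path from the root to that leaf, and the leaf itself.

Answer: 1.0.1 : true

Working:
  unify Bool ~ Bool
  unify Int ~ Int
  unify Bool ~ Int
  FAIL: mismatch Bool ~ Int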